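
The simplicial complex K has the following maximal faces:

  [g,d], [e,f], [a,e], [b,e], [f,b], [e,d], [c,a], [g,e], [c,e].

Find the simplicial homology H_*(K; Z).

Take the total order a < b < c < d < e < f < g on the vertex set. Then K (dimension 1) consists of the simplices:

  0-simplices (7): a, b, c, d, e, f, g
  1-simplices (9): ac, ae, be, bf, ce, de, dg, ef, eg

giving chain groups C_0 ≅ Z^7, C_1 ≅ Z^9.

Boundary ∂_1: C_1 → C_0 is given by ∂[p,q] = [q] − [p]. For instance
  ∂eg = g − e.
The 7×9 boundary matrix has rank 6 and Smith normal form diag(1,1,1,1,1,1).

Computing H_k = (kernel of ∂_k) / (image of ∂_{k+1}):

  H_0: rank C_0 − rank ∂_1 = 7 − 6 = 1, and the invariant factors of ∂_1 are all 1, so H_0 ≅ Z.
  H_1: rank ker ∂_1 − rank ∂_2 = (9 − 6) − 0 = 3, and there is no ∂_2, so H_1 ≅ Z^3.

H_0 ≅ Z,  H_1 ≅ Z^3.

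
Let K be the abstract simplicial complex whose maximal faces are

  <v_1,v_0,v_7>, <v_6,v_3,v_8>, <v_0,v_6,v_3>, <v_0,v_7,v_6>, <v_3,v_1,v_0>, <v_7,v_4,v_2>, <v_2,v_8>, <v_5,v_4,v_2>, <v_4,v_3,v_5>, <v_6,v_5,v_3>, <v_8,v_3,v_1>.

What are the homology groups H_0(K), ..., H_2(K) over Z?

Order the vertices as v_0 < v_1 < v_2 < v_3 < v_4 < v_5 < v_6 < v_7 < v_8. Listing each simplex with vertices in this order, K has dimension 2 with simplices:

  0-simplices (9): [v_0], [v_1], [v_2], [v_3], [v_4], [v_5], [v_6], [v_7], [v_8]
  1-simplices (20): (20 of them)
  2-simplices (10): [v_0,v_1,v_3], [v_0,v_1,v_7], [v_0,v_3,v_6], [v_0,v_6,v_7], [v_1,v_3,v_8], [v_2,v_4,v_5], [v_2,v_4,v_7], [v_3,v_4,v_5], [v_3,v_5,v_6], [v_3,v_6,v_8]

Hence C_0 ≅ Z^9, C_1 ≅ Z^20, C_2 ≅ Z^10.

The boundary map ∂_1: C_1 → C_0 is given by ∂[p,q] = [q] − [p]. For instance
  ∂[v_6,v_8] = [v_8] − [v_6].
The 9×20 boundary matrix has rank 8 and Smith normal form diag(1,1,1,1,1,1,1,1).

∂_2: C_2 → C_1 sends each 2-simplex [p,q,r] to [q,r] − [p,r] + [p,q]. For instance
  ∂[v_2,v_4,v_5] = [v_4,v_5] − [v_2,v_5] + [v_2,v_4],
  ∂[v_2,v_4,v_7] = [v_4,v_7] − [v_2,v_7] + [v_2,v_4].
This gives a 20×10 integer matrix of rank 10; reducing to Smith normal form yields diagonal entries (1,1,1,1,1,1,1,1,1,1).

Reading off H_k = ker ∂_k / im ∂_{k+1}:

  H_0: rank C_0 − rank ∂_1 = 9 − 8 = 1, and the invariant factors of ∂_1 are all 1, so H_0 = Z.
  H_1: rank ker ∂_1 − rank ∂_2 = (20 − 8) − 10 = 2, and the invariant factors of ∂_2 are all 1, so H_1 = Z^2.
  H_2: rank ker ∂_2 − rank ∂_3 = (10 − 10) − 0 = 0, and there is no ∂_3, so H_2 = 0.

H_0 ≅ Z,  H_1 ≅ Z^2,  H_2 = 0.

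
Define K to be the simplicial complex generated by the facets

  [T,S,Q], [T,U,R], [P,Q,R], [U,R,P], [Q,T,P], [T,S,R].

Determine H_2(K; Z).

H_2 ≅ 0.

Fix the vertex order P < Q < R < S < T < U and write every simplex with vertices in increasing order. Then dim K = 2 and the simplices of K are:

  0-simplices (6): P, Q, R, S, T, U
  1-simplices (12): PQ, PR, PT, PU, QR, QS, QT, RS, RT, RU, ST, TU
  2-simplices (6): PQR, PQT, PRU, QST, RST, RTU

so the chain groups are C_0 ≅ Z^6, C_1 ≅ Z^12, C_2 ≅ Z^6.

Boundary ∂_1: C_1 → C_0 is given by ∂[p,q] = [q] − [p]. For instance
  ∂PQ = Q − P.
As a 6×12 matrix over Z this has rank 5, with invariant factors (1,1,1,1,1).

∂_2: C_2 → C_1 maps a triangle to the signed sum of its edges. For instance
  ∂PQR = QR − PR + PQ,
  ∂PQT = QT − PT + PQ.
As a 12×6 matrix over Z this has rank 6, with invariant factors (1,1,1,1,1,1).

Now H_k = ker ∂_k / im ∂_{k+1}, so:

  H_2: rank ker ∂_2 − rank ∂_3 = (6 − 6) − 0 = 0, and there is no ∂_3, so H_2 = 0.

(K is a triangulation of the cylinder S^1 x I.)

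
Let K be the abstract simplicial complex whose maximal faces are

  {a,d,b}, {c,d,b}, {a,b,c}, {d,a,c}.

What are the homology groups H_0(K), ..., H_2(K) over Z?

Order the vertices as a < b < c < d. Listing each simplex with vertices in this order, K has dimension 2 with simplices:

  0-simplices (4): a, b, c, d
  1-simplices (6): ab, ac, ad, bc, bd, cd
  2-simplices (4): abc, abd, acd, bcd

Hence C_0 ≅ Z^4, C_1 ≅ Z^6, C_2 ≅ Z^4.

∂_1: C_1 → C_0 maps an edge to its endpoints' difference, ∂[p,q] = q − p. For instance
  ∂ab = b − a.
The 4×6 boundary matrix has rank 3 and Smith normal form diag(1,1,1).

∂_2: C_2 → C_1 maps a triangle to the signed sum of its edges. For instance
  ∂abd = bd − ad + ab,
  ∂bcd = cd − bd + bc.
The 6×4 boundary matrix has rank 3 and Smith normal form diag(1,1,1).

Computing H_k = (kernel of ∂_k) / (image of ∂_{k+1}):

  H_0: rank C_0 − rank ∂_1 = 4 − 3 = 1, and the invariant factors of ∂_1 are all 1, so H_0 = Z.
  H_1: rank ker ∂_1 − rank ∂_2 = (6 − 3) − 3 = 0, and the invariant factors of ∂_2 are all 1, so H_1 = 0.
  H_2: rank ker ∂_2 − rank ∂_3 = (4 − 3) − 0 = 1, and there is no ∂_3, so H_2 = Z.

H_0 ≅ Z,  H_1 = 0,  H_2 ≅ Z.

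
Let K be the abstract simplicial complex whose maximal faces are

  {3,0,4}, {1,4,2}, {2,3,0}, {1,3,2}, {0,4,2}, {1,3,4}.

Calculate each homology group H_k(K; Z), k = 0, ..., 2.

Order the vertices as 0 < 1 < 2 < 3 < 4. Listing each simplex with vertices in this order, K has dimension 2 with simplices:

  0-simplices (5): [0], [1], [2], [3], [4]
  1-simplices (9): [0,2], [0,3], [0,4], [1,2], [1,3], [1,4], [2,3], [2,4], [3,4]
  2-simplices (6): [0,2,3], [0,2,4], [0,3,4], [1,2,3], [1,2,4], [1,3,4]

Hence C_0 ≅ Z^5, C_1 ≅ Z^9, C_2 ≅ Z^6.

∂_1: C_1 → C_0 is given by ∂[p,q] = [q] − [p].
This gives a 5×9 integer matrix of rank 4; reducing to Smith normal form yields diagonal entries (1,1,1,1).

Boundary ∂_2: C_2 → C_1 sends each 2-simplex [p,q,r] to [q,r] − [p,r] + [p,q]. For instance
  ∂[0,2,3] = [2,3] − [0,3] + [0,2],
  ∂[1,3,4] = [3,4] − [1,4] + [1,3].
As a 9×6 matrix over Z this has rank 5, with invariant factors (1,1,1,1,1).

Reading off H_k = ker ∂_k / im ∂_{k+1}:

  H_0: rank C_0 − rank ∂_1 = 5 − 4 = 1, and the invariant factors of ∂_1 are all 1, so H_0 = Z.
  H_1: rank ker ∂_1 − rank ∂_2 = (9 − 4) − 5 = 0, and the invariant factors of ∂_2 are all 1, so H_1 = 0.
  H_2: rank ker ∂_2 − rank ∂_3 = (6 − 5) − 0 = 1, and there is no ∂_3, so H_2 = Z.

H_0 = Z,  H_1 = 0,  H_2 = Z.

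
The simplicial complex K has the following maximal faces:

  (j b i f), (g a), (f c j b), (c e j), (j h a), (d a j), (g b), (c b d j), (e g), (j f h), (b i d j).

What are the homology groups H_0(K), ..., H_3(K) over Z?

H_0 ≅ Z,  H_1 ≅ Z^2,  H_2 = 0,  H_3 = 0.

Fix the vertex order a < b < c < d < e < f < g < h < i < j and write every simplex with vertices in increasing order. Then dim K = 3 and the simplices of K are:

  0-simplices (10): a, b, c, d, e, f, g, h, i, j
  1-simplices (23): ad, ag, ah, aj, bc, bd, bf, bg, bi, bj, cd, ce, cf, cj, di, dj, eg, ej, fh, fi, fj, hj, ij
  2-simplices (16): adj, ahj, bcd, bcf, bcj, bdi, bdj, bfi, bfj, bij, cdj, cej, cfj, dij, fhj, fij
  3-simplices (4): bcdj, bcfj, bdij, bfij

Hence C_0 ≅ Z^10, C_1 ≅ Z^23, C_2 ≅ Z^16, C_3 ≅ Z^4.

∂_1: C_1 → C_0 sends each edge [p,q] (with p < q) to q − p. For instance
  ∂bj = j − b.
The 10×23 boundary matrix has rank 9 and Smith normal form diag(1,1,1,1,1,1,1,1,1).

The boundary map ∂_2: C_2 → C_1 acts by ∂[p,q,r] = [q,r] − [p,r] + [p,q]. For instance
  ∂fij = ij − fj + fi,
  ∂bfi = fi − bi + bf.
The 23×16 boundary matrix has rank 12 and Smith normal form diag(1,1,1,1,1,1,1,1,1,1,1,1).

∂_3: C_3 → C_2 sends each 3-simplex σ to the alternating sum Σ_i (−1)^i (σ with its i-th vertex removed). For instance
  ∂bcdj = cdj − bdj + bcj − bcd,
  ∂bfij = fij − bij + bfj − bfi.
As a 16×4 matrix over Z this has rank 4, with invariant factors (1,1,1,1).

From H_k ≅ ker(∂_k) / im(∂_{k+1}) we obtain:

  H_0: rank C_0 − rank ∂_1 = 10 − 9 = 1, and the invariant factors of ∂_1 are all 1, so H_0 ≅ Z.
  H_1: rank ker ∂_1 − rank ∂_2 = (23 − 9) − 12 = 2, and the invariant factors of ∂_2 are all 1, so H_1 ≅ Z^2.
  H_2: rank ker ∂_2 − rank ∂_3 = (16 − 12) − 4 = 0, and the invariant factors of ∂_3 are all 1, so H_2 ≅ 0.
  H_3: rank ker ∂_3 − rank ∂_4 = (4 − 4) − 0 = 0, and there is no ∂_4, so H_3 ≅ 0.

As a check, the Euler characteristic is 10 − 23 + 16 − 4 = -1, which agrees with 1 − 2 + 0 − 0 = -1.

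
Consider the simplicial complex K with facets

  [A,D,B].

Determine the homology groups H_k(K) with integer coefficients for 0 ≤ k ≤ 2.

K has 3 vertices, 3 edges, 1 triangle.
rank ∂_0 = 0, rank ∂_1 = 2 ⇒ b_0 = 3 − 0 − 2 = 1; all invariant factors of ∂_1 are 1 so no torsion. So H_0 ≅ Z.
rank ∂_1 = 2, rank ∂_2 = 1 ⇒ b_1 = 3 − 2 − 1 = 0; all invariant factors of ∂_2 are 1 so no torsion. So H_1 ≅ 0.
rank ∂_2 = 1, rank ∂_3 = 0 ⇒ b_2 = 1 − 1 − 0 = 0. So H_2 ≅ 0.

H_0 = Z,  H_1 = 0,  H_2 = 0.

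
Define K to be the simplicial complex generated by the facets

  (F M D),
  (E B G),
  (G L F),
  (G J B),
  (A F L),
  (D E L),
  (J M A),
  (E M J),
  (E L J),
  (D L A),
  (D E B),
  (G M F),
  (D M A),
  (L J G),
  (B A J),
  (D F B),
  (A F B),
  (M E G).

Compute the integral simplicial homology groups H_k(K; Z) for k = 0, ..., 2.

K has 9 vertices, 27 edges, 18 triangles.
rank ∂_0 = 0, rank ∂_1 = 8 ⇒ b_0 = 9 − 0 − 8 = 1; all invariant factors of ∂_1 are 1 so no torsion. So H_0 ≅ Z.
rank ∂_1 = 8, rank ∂_2 = 18 ⇒ b_1 = 27 − 8 − 18 = 1; ∂_2 has invariant factor(s) [2] giving torsion. So H_1 ≅ Z ⊕ Z/2.
rank ∂_2 = 18, rank ∂_3 = 0 ⇒ b_2 = 18 − 18 − 0 = 0. So H_2 ≅ 0.

H_0 = Z,  H_1 = Z ⊕ Z/2,  H_2 = 0.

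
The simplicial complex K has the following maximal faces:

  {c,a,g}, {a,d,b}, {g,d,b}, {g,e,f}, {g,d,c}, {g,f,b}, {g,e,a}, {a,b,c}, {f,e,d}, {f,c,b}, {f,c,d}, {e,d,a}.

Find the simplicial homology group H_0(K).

We work with the vertex ordering a < b < c < d < e < f < g. The simplices of K, each written with vertices in increasing order, are:

  0-simplices (7): a, b, c, d, e, f, g
  1-simplices (18): ab, ac, ad, ae, ag, bc, bd, bf, bg, cd, cf, cg, de, df, dg, ef, eg, fg
  2-simplices (12): abc, abd, acg, ade, aeg, bcf, bdg, bfg, cdf, cdg, def, efg

so the chain groups are C_0 ≅ Z^7, C_1 ≅ Z^18, C_2 ≅ Z^12.

The boundary map ∂_1: C_1 → C_0 maps an edge to its endpoints' difference, ∂[p,q] = q − p. For instance
  ∂bc = c − b.
The resulting 7×18 matrix has rank 6, and its Smith normal form has invariant factors (1,1,1,1,1,1).

Boundary ∂_2: C_2 → C_1 acts by ∂[p,q,r] = [q,r] − [p,r] + [p,q]. For instance
  ∂cdg = dg − cg + cd,
  ∂bdg = dg − bg + bd.
The resulting 18×12 matrix has rank 12, and its Smith normal form has invariant factors (1,1,1,1,1,1,1,1,1,1,1,2).

Now H_k = ker ∂_k / im ∂_{k+1}, so:

  H_0: rank C_0 − rank ∂_1 = 7 − 6 = 1, and the invariant factors of ∂_1 are all 1, so H_0 ≅ Z.

(K is a triangulation of the real projective plane RP^2.)

H_0 ≅ Z.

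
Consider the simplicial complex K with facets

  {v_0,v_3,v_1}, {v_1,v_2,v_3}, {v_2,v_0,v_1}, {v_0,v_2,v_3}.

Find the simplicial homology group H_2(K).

H_2 = Z.

We work with the vertex ordering v_0 < v_1 < v_2 < v_3. The simplices of K, each written with vertices in increasing order, are:

  0-simplices (4): [v_0], [v_1], [v_2], [v_3]
  1-simplices (6): [v_0,v_1], [v_0,v_2], [v_0,v_3], [v_1,v_2], [v_1,v_3], [v_2,v_3]
  2-simplices (4): [v_0,v_1,v_2], [v_0,v_1,v_3], [v_0,v_2,v_3], [v_1,v_2,v_3]

Hence C_0 ≅ Z^4, C_1 ≅ Z^6, C_2 ≅ Z^4.

Boundary ∂_1: C_1 → C_0 is given by ∂[p,q] = [q] − [p]. For instance
  ∂[v_2,v_3] = [v_3] − [v_2].
This gives a 4×6 integer matrix of rank 3; reducing to Smith normal form yields diagonal entries (1,1,1).

Boundary ∂_2: C_2 → C_1 sends each 2-simplex [p,q,r] to [q,r] − [p,r] + [p,q]. For instance
  ∂[v_0,v_1,v_3] = [v_1,v_3] − [v_0,v_3] + [v_0,v_1],
  ∂[v_1,v_2,v_3] = [v_2,v_3] − [v_1,v_3] + [v_1,v_2].
As a 6×4 matrix over Z this has rank 3, with invariant factors (1,1,1).

Reading off H_k = ker ∂_k / im ∂_{k+1}:

  H_2: rank ker ∂_2 − rank ∂_3 = (4 − 3) − 0 = 1, and there is no ∂_3, so H_2 = Z.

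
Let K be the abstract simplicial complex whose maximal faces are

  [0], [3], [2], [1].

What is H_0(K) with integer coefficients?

H_0 = Z^4.

Take the total order 0 < 1 < 2 < 3 on the vertex set. Then K (dimension 0) consists of the simplices:

  0-simplices (4): [0], [1], [2], [3]

Hence C_0 ≅ Z^4.

From H_k ≅ ker(∂_k) / im(∂_{k+1}) we obtain:

  H_0: rank C_0 − rank ∂_1 = 4 − 0 = 4, and there is no ∂_1, so H_0 = Z^4.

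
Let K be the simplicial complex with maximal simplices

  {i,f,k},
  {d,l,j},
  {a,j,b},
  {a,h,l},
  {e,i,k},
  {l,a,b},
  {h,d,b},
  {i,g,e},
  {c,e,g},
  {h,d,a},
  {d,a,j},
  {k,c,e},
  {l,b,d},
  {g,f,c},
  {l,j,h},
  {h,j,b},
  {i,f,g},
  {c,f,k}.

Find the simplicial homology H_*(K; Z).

H_0 ≅ Z^2,  H_1 ≅ Z/2,  H_2 ≅ Z.

Order the vertices as a < b < c < d < e < f < g < h < i < j < k < l. Listing each simplex with vertices in this order, K has dimension 2 with simplices:

  0-simplices (12): a, b, c, d, e, f, g, h, i, j, k, l
  1-simplices (27): ab, ad, ah, aj, al, bd, bh, bj, bl, ce, cf, cg, ck, dh, dj, dl, eg, ei, ek, fg, fi, fk, gi, hj, hl, ik, jl
  2-simplices (18): abj, abl, adh, adj, ahl, bdh, bdl, bhj, ceg, cek, cfg, cfk, djl, egi, eik, fgi, fik, hjl

giving chain groups C_0 ≅ Z^12, C_1 ≅ Z^27, C_2 ≅ Z^18.

The boundary map ∂_1: C_1 → C_0 maps an edge to its endpoints' difference, ∂[p,q] = q − p.
The 12×27 boundary matrix has rank 10 and Smith normal form diag(1,1,1,1,1,1,1,1,1,1).

The boundary map ∂_2: C_2 → C_1 sends each 2-simplex [p,q,r] to [q,r] − [p,r] + [p,q]. For instance
  ∂egi = gi − ei + eg,
  ∂abl = bl − al + ab.
This gives a 27×18 integer matrix of rank 17; reducing to Smith normal form yields diagonal entries (1,1,1,1,1,1,1,1,1,1,1,1,1,1,1,1,2).

From H_k ≅ ker(∂_k) / im(∂_{k+1}) we obtain:

  H_0: rank C_0 − rank ∂_1 = 12 − 10 = 2, and the invariant factors of ∂_1 are all 1, so H_0 = Z^2.
  H_1: rank ker ∂_1 − rank ∂_2 = (27 − 10) − 17 = 0, and ∂_2 has invariant factor 2 > 1, so H_1 = Z/2.
  H_2: rank ker ∂_2 − rank ∂_3 = (18 − 17) − 0 = 1, and there is no ∂_3, so H_2 = Z.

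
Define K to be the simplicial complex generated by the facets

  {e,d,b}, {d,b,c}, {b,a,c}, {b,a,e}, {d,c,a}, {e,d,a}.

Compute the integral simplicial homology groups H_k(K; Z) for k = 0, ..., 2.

Take the total order a < b < c < d < e on the vertex set. Then K (dimension 2) consists of the simplices:

  0-simplices (5): a, b, c, d, e
  1-simplices (9): ab, ac, ad, ae, bc, bd, be, cd, de
  2-simplices (6): abc, abe, acd, ade, bcd, bde

Hence C_0 ≅ Z^5, C_1 ≅ Z^9, C_2 ≅ Z^6.

Boundary ∂_1: C_1 → C_0 is given by ∂[p,q] = [q] − [p]. For instance
  ∂be = e − b.
This gives a 5×9 integer matrix of rank 4; reducing to Smith normal form yields diagonal entries (1,1,1,1).

∂_2: C_2 → C_1 acts by ∂[p,q,r] = [q,r] − [p,r] + [p,q]. For instance
  ∂bde = de − be + bd,
  ∂ade = de − ae + ad.
This gives a 9×6 integer matrix of rank 5; reducing to Smith normal form yields diagonal entries (1,1,1,1,1).

Computing H_k = (kernel of ∂_k) / (image of ∂_{k+1}):

  H_0: rank C_0 − rank ∂_1 = 5 − 4 = 1, and the invariant factors of ∂_1 are all 1, so H_0 ≅ Z.
  H_1: rank ker ∂_1 − rank ∂_2 = (9 − 4) − 5 = 0, and the invariant factors of ∂_2 are all 1, so H_1 ≅ 0.
  H_2: rank ker ∂_2 − rank ∂_3 = (6 − 5) − 0 = 1, and there is no ∂_3, so H_2 ≅ Z.

H_0 = Z,  H_1 = 0,  H_2 = Z.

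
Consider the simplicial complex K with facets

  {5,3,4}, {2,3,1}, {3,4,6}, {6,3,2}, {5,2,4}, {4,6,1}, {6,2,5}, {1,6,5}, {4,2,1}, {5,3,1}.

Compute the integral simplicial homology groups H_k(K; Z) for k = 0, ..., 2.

H_0 ≅ Z,  H_1 ≅ Z_2,  H_2 = 0.

We work with the vertex ordering 1 < 2 < 3 < 4 < 5 < 6. The simplices of K, each written with vertices in increasing order, are:

  0-simplices (6): [1], [2], [3], [4], [5], [6]
  1-simplices (15): [1,2], [1,3], [1,4], [1,5], [1,6], [2,3], [2,4], [2,5], [2,6], [3,4], [3,5], [3,6], [4,5], [4,6], [5,6]
  2-simplices (10): [1,2,3], [1,2,4], [1,3,5], [1,4,6], [1,5,6], [2,3,6], [2,4,5], [2,5,6], [3,4,5], [3,4,6]

so the chain groups are C_0 ≅ Z^6, C_1 ≅ Z^15, C_2 ≅ Z^10.

The boundary map ∂_1: C_1 → C_0 sends each edge [p,q] (with p < q) to q − p.
The resulting 6×15 matrix has rank 5, and its Smith normal form has invariant factors (1,1,1,1,1).

Boundary ∂_2: C_2 → C_1 sends each 2-simplex [p,q,r] to [q,r] − [p,r] + [p,q]. For instance
  ∂[3,4,5] = [4,5] − [3,5] + [3,4],
  ∂[2,4,5] = [4,5] − [2,5] + [2,4].
This gives a 15×10 integer matrix of rank 10; reducing to Smith normal form yields diagonal entries (1,1,1,1,1,1,1,1,1,2).

From H_k ≅ ker(∂_k) / im(∂_{k+1}) we obtain:

  H_0: rank C_0 − rank ∂_1 = 6 − 5 = 1, and the invariant factors of ∂_1 are all 1, so H_0 ≅ Z.
  H_1: rank ker ∂_1 − rank ∂_2 = (15 − 5) − 10 = 0, and ∂_2 has invariant factor 2 > 1, so H_1 ≅ Z_2.
  H_2: rank ker ∂_2 − rank ∂_3 = (10 − 10) − 0 = 0, and there is no ∂_3, so H_2 ≅ 0.

(K is a triangulation of the real projective plane RP^2.)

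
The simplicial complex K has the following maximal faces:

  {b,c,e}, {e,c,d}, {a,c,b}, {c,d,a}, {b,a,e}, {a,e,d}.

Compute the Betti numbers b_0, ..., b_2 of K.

Order the vertices as a < b < c < d < e. Listing each simplex with vertices in this order, K has dimension 2 with simplices:

  0-simplices (5): a, b, c, d, e
  1-simplices (9): ab, ac, ad, ae, bc, be, cd, ce, de
  2-simplices (6): abc, abe, acd, ade, bce, cde

Hence C_0 ≅ Z^5, C_1 ≅ Z^9, C_2 ≅ Z^6.

Boundary ∂_1: C_1 → C_0 sends each edge [p,q] (with p < q) to q − p.
This gives a 5×9 integer matrix of rank 4; reducing to Smith normal form yields diagonal entries (1,1,1,1).

∂_2: C_2 → C_1 acts by ∂[p,q,r] = [q,r] − [p,r] + [p,q]. For instance
  ∂cde = de − ce + cd,
  ∂ade = de − ae + ad.
The resulting 9×6 matrix has rank 5, and its Smith normal form has invariant factors (1,1,1,1,1).

From H_k ≅ ker(∂_k) / im(∂_{k+1}) we obtain:

  H_0: rank C_0 − rank ∂_1 = 5 − 4 = 1, and the invariant factors of ∂_1 are all 1, so H_0 = Z.
  H_1: rank ker ∂_1 − rank ∂_2 = (9 − 4) − 5 = 0, and the invariant factors of ∂_2 are all 1, so H_1 = 0.
  H_2: rank ker ∂_2 − rank ∂_3 = (6 − 5) − 0 = 1, and there is no ∂_3, so H_2 = Z.

Hence the Betti numbers are b_0 = 1, b_1 = 0, b_2 = 1.

b_0 = 1, b_1 = 0, b_2 = 1.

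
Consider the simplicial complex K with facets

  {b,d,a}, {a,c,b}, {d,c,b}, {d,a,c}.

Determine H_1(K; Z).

H_1 = 0.

Fix the vertex order a < b < c < d and write every simplex with vertices in increasing order. Then dim K = 2 and the simplices of K are:

  0-simplices (4): a, b, c, d
  1-simplices (6): ab, ac, ad, bc, bd, cd
  2-simplices (4): abc, abd, acd, bcd

so the chain groups are C_0 ≅ Z^4, C_1 ≅ Z^6, C_2 ≅ Z^4.

The boundary map ∂_1: C_1 → C_0 maps an edge to its endpoints' difference, ∂[p,q] = q − p. For instance
  ∂bc = c − b.
This gives a 4×6 integer matrix of rank 3; reducing to Smith normal form yields diagonal entries (1,1,1).

Boundary ∂_2: C_2 → C_1 sends each 2-simplex [p,q,r] to [q,r] − [p,r] + [p,q]. For instance
  ∂acd = cd − ad + ac,
  ∂abd = bd − ad + ab.
As a 6×4 matrix over Z this has rank 3, with invariant factors (1,1,1).

Reading off H_k = ker ∂_k / im ∂_{k+1}:

  H_1: rank ker ∂_1 − rank ∂_2 = (6 − 3) − 3 = 0, and the invariant factors of ∂_2 are all 1, so H_1 = 0.

(K is a triangulation of the 2-sphere S^2.)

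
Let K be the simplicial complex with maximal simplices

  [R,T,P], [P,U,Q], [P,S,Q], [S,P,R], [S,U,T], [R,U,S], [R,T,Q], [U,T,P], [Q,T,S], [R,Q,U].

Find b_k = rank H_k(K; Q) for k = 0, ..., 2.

We work with the vertex ordering P < Q < R < S < T < U. The simplices of K, each written with vertices in increasing order, are:

  0-simplices (6): P, Q, R, S, T, U
  1-simplices (15): PQ, PR, PS, PT, PU, QR, QS, QT, QU, RS, RT, RU, ST, SU, TU
  2-simplices (10): PQS, PQU, PRS, PRT, PTU, QRT, QRU, QST, RSU, STU

Hence C_0 ≅ Z^6, C_1 ≅ Z^15, C_2 ≅ Z^10.

Boundary ∂_1: C_1 → C_0 is given by ∂[p,q] = [q] − [p]. For instance
  ∂PR = R − P.
This gives a 6×15 integer matrix of rank 5; reducing to Smith normal form yields diagonal entries (1,1,1,1,1).

Boundary ∂_2: C_2 → C_1 sends each 2-simplex [p,q,r] to [q,r] − [p,r] + [p,q]. For instance
  ∂PRS = RS − PS + PR,
  ∂PTU = TU − PU + PT.
This gives a 15×10 integer matrix of rank 10; reducing to Smith normal form yields diagonal entries (1,1,1,1,1,1,1,1,1,2).

Reading off H_k = ker ∂_k / im ∂_{k+1}:

  H_0: rank C_0 − rank ∂_1 = 6 − 5 = 1, and the invariant factors of ∂_1 are all 1, so H_0 ≅ Z.
  H_1: rank ker ∂_1 − rank ∂_2 = (15 − 5) − 10 = 0, and ∂_2 has invariant factor 2 > 1, so H_1 ≅ Z/2.
  H_2: rank ker ∂_2 − rank ∂_3 = (10 − 10) − 0 = 0, and there is no ∂_3, so H_2 ≅ 0.

Hence the Betti numbers are b_0 = 1, b_1 = 0, b_2 = 0.

b_0 = 1, b_1 = 0, b_2 = 0.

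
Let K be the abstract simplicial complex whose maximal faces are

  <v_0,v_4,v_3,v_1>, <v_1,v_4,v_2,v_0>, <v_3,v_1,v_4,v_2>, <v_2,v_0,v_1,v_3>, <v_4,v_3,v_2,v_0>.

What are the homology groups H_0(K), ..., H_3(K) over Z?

We work with the vertex ordering v_0 < v_1 < v_2 < v_3 < v_4. The simplices of K, each written with vertices in increasing order, are:

  0-simplices (5): [v_0], [v_1], [v_2], [v_3], [v_4]
  1-simplices (10): [v_0,v_1], [v_0,v_2], [v_0,v_3], [v_0,v_4], [v_1,v_2], [v_1,v_3], [v_1,v_4], [v_2,v_3], [v_2,v_4], [v_3,v_4]
  2-simplices (10): [v_0,v_1,v_2], [v_0,v_1,v_3], [v_0,v_1,v_4], [v_0,v_2,v_3], [v_0,v_2,v_4], [v_0,v_3,v_4], [v_1,v_2,v_3], [v_1,v_2,v_4], [v_1,v_3,v_4], [v_2,v_3,v_4]
  3-simplices (5): [v_0,v_1,v_2,v_3], [v_0,v_1,v_2,v_4], [v_0,v_1,v_3,v_4], [v_0,v_2,v_3,v_4], [v_1,v_2,v_3,v_4]

so the chain groups are C_0 ≅ Z^5, C_1 ≅ Z^10, C_2 ≅ Z^10, C_3 ≅ Z^5.

∂_1: C_1 → C_0 sends each edge [p,q] (with p < q) to q − p. For instance
  ∂[v_3,v_4] = [v_4] − [v_3].
This gives a 5×10 integer matrix of rank 4; reducing to Smith normal form yields diagonal entries (1,1,1,1).

∂_2: C_2 → C_1 acts by ∂[p,q,r] = [q,r] − [p,r] + [p,q]. For instance
  ∂[v_0,v_3,v_4] = [v_3,v_4] − [v_0,v_4] + [v_0,v_3],
  ∂[v_0,v_1,v_3] = [v_1,v_3] − [v_0,v_3] + [v_0,v_1].
The 10×10 boundary matrix has rank 6 and Smith normal form diag(1,1,1,1,1,1).

The boundary map ∂_3: C_3 → C_2 sends each 3-simplex σ to the alternating sum Σ_i (−1)^i (σ with its i-th vertex removed). For instance
  ∂[v_1,v_2,v_3,v_4] = [v_2,v_3,v_4] − [v_1,v_3,v_4] + [v_1,v_2,v_4] − [v_1,v_2,v_3],
  ∂[v_0,v_1,v_3,v_4] = [v_1,v_3,v_4] − [v_0,v_3,v_4] + [v_0,v_1,v_4] − [v_0,v_1,v_3].
The resulting 10×5 matrix has rank 4, and its Smith normal form has invariant factors (1,1,1,1).

Computing H_k = (kernel of ∂_k) / (image of ∂_{k+1}):

  H_0: rank C_0 − rank ∂_1 = 5 − 4 = 1, and the invariant factors of ∂_1 are all 1, so H_0 = Z.
  H_1: rank ker ∂_1 − rank ∂_2 = (10 − 4) − 6 = 0, and the invariant factors of ∂_2 are all 1, so H_1 = 0.
  H_2: rank ker ∂_2 − rank ∂_3 = (10 − 6) − 4 = 0, and the invariant factors of ∂_3 are all 1, so H_2 = 0.
  H_3: rank ker ∂_3 − rank ∂_4 = (5 − 4) − 0 = 1, and there is no ∂_4, so H_3 = Z.

As a check, the Euler characteristic is 5 − 10 + 10 − 5 = 0, which agrees with 1 − 0 + 0 − 1 = 0.

H_0 = Z,  H_1 = 0,  H_2 = 0,  H_3 = Z.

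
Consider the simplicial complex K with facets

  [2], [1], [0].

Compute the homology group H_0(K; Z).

Order the vertices as 0 < 1 < 2. Listing each simplex with vertices in this order, K has dimension 0 with simplices:

  0-simplices (3): [0], [1], [2]

Hence C_0 ≅ Z^3.

From H_k ≅ ker(∂_k) / im(∂_{k+1}) we obtain:

  H_0: rank C_0 − rank ∂_1 = 3 − 0 = 3, and there is no ∂_1, so H_0 ≅ Z^3.

H_0 = Z^3.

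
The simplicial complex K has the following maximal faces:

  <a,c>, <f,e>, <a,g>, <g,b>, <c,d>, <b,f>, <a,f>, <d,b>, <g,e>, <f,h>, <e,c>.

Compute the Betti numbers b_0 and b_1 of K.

b_0 = 1, b_1 = 4.

Take the total order a < b < c < d < e < f < g < h on the vertex set. Then K (dimension 1) consists of the simplices:

  0-simplices (8): a, b, c, d, e, f, g, h
  1-simplices (11): ac, af, ag, bd, bf, bg, cd, ce, ef, eg, fh

giving chain groups C_0 ≅ Z^8, C_1 ≅ Z^11.

The boundary map ∂_1: C_1 → C_0 maps an edge to its endpoints' difference, ∂[p,q] = q − p. For instance
  ∂ag = g − a.
As a 8×11 matrix over Z this has rank 7, with invariant factors (1,1,1,1,1,1,1).

From H_k ≅ ker(∂_k) / im(∂_{k+1}) we obtain:

  H_0: rank C_0 − rank ∂_1 = 8 − 7 = 1, and the invariant factors of ∂_1 are all 1, so H_0 = Z.
  H_1: rank ker ∂_1 − rank ∂_2 = (11 − 7) − 0 = 4, and there is no ∂_2, so H_1 = Z^4.

Hence the Betti numbers are b_0 = 1, b_1 = 4.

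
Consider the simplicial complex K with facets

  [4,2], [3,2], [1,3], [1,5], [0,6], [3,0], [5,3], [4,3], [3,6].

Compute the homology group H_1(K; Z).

Order the vertices as 0 < 1 < 2 < 3 < 4 < 5 < 6. Listing each simplex with vertices in this order, K has dimension 1 with simplices:

  0-simplices (7): [0], [1], [2], [3], [4], [5], [6]
  1-simplices (9): [0,3], [0,6], [1,3], [1,5], [2,3], [2,4], [3,4], [3,5], [3,6]

so the chain groups are C_0 ≅ Z^7, C_1 ≅ Z^9.

∂_1: C_1 → C_0 maps an edge to its endpoints' difference, ∂[p,q] = q − p.
As a 7×9 matrix over Z this has rank 6, with invariant factors (1,1,1,1,1,1).

From H_k ≅ ker(∂_k) / im(∂_{k+1}) we obtain:

  H_1: rank ker ∂_1 − rank ∂_2 = (9 − 6) − 0 = 3, and there is no ∂_2, so H_1 ≅ Z^3.

(K is a triangulation of a wedge of 3 circles.)

H_1 = Z^3.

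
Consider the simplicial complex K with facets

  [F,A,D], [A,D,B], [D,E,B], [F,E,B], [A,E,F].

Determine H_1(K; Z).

H_1 = Z.

Fix the vertex order A < B < D < E < F and write every simplex with vertices in increasing order. Then dim K = 2 and the simplices of K are:

  0-simplices (5): A, B, D, E, F
  1-simplices (10): AB, AD, AE, AF, BD, BE, BF, DE, DF, EF
  2-simplices (5): ABD, ADF, AEF, BDE, BEF

Hence C_0 ≅ Z^5, C_1 ≅ Z^10, C_2 ≅ Z^5.

The boundary map ∂_1: C_1 → C_0 maps an edge to its endpoints' difference, ∂[p,q] = q − p. For instance
  ∂DF = F − D.
The 5×10 boundary matrix has rank 4 and Smith normal form diag(1,1,1,1).

Boundary ∂_2: C_2 → C_1 acts by ∂[p,q,r] = [q,r] − [p,r] + [p,q]. For instance
  ∂ADF = DF − AF + AD,
  ∂ABD = BD − AD + AB.
This gives a 10×5 integer matrix of rank 5; reducing to Smith normal form yields diagonal entries (1,1,1,1,1).

From H_k ≅ ker(∂_k) / im(∂_{k+1}) we obtain:

  H_1: rank ker ∂_1 − rank ∂_2 = (10 − 4) − 5 = 1, and the invariant factors of ∂_2 are all 1, so H_1 = Z.

(K is a triangulation of the Möbius band.)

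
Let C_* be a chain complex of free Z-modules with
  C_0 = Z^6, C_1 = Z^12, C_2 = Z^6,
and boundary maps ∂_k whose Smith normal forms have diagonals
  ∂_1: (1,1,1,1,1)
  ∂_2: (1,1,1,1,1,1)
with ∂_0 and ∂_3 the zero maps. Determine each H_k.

H_0 = Z,  H_1 = Z,  H_2 = 0.

H_0: b_0 = 6 − 0 − 5 = 1; torsion from ∂_1 factors > 1: none. So H_0 = Z.
H_1: b_1 = 12 − 5 − 6 = 1; torsion from ∂_2 factors > 1: none. So H_1 = Z.
H_2: b_2 = 6 − 6 − 0 = 0; torsion from ∂_3 factors > 1: none. So H_2 = 0.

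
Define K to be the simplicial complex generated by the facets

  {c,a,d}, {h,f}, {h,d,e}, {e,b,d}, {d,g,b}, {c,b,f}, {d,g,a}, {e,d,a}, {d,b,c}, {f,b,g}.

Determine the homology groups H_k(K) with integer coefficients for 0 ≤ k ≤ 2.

H_0 ≅ Z,  H_1 ≅ Z,  H_2 = 0.

K has 8 vertices, 17 edges, 9 triangles.
rank ∂_0 = 0, rank ∂_1 = 7 ⇒ b_0 = 8 − 0 − 7 = 1; all invariant factors of ∂_1 are 1 so no torsion. So H_0 ≅ Z.
rank ∂_1 = 7, rank ∂_2 = 9 ⇒ b_1 = 17 − 7 − 9 = 1; all invariant factors of ∂_2 are 1 so no torsion. So H_1 ≅ Z.
rank ∂_2 = 9, rank ∂_3 = 0 ⇒ b_2 = 9 − 9 − 0 = 0. So H_2 ≅ 0.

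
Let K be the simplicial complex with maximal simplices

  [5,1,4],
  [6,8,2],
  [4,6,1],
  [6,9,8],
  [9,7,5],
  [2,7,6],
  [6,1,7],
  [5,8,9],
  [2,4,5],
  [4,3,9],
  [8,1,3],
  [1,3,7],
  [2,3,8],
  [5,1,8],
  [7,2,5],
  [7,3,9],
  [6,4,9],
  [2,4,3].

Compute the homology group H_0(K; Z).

Order the vertices as 1 < 2 < 3 < 4 < 5 < 6 < 7 < 8 < 9. Listing each simplex with vertices in this order, K has dimension 2 with simplices:

  0-simplices (9): [1], [2], [3], [4], [5], [6], [7], [8], [9]
  1-simplices (27): (27 of them)
  2-simplices (18): [1,3,7], [1,3,8], [1,4,5], [1,4,6], [1,5,8], [1,6,7], [2,3,4], [2,3,8], [2,4,5], [2,5,7], [2,6,7], [2,6,8], [3,4,9], [3,7,9], [4,6,9], [5,7,9], [5,8,9], [6,8,9]

so the chain groups are C_0 ≅ Z^9, C_1 ≅ Z^27, C_2 ≅ Z^18.

∂_1: C_1 → C_0 is given by ∂[p,q] = [q] − [p].
As a 9×27 matrix over Z this has rank 8, with invariant factors (1,1,1,1,1,1,1,1).

∂_2: C_2 → C_1 maps a triangle to the signed sum of its edges. For instance
  ∂[2,5,7] = [5,7] − [2,7] + [2,5],
  ∂[1,6,7] = [6,7] − [1,7] + [1,6].
As a 27×18 matrix over Z this has rank 17, with invariant factors (1,1,1,1,1,1,1,1,1,1,1,1,1,1,1,1,1).

Now H_k = ker ∂_k / im ∂_{k+1}, so:

  H_0: rank C_0 − rank ∂_1 = 9 − 8 = 1, and the invariant factors of ∂_1 are all 1, so H_0 ≅ Z.

H_0 ≅ Z.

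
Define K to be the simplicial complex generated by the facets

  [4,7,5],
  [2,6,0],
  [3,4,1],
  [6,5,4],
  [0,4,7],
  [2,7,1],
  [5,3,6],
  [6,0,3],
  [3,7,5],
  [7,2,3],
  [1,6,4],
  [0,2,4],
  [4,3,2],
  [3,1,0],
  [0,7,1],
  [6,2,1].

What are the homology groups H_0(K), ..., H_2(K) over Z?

We work with the vertex ordering 0 < 1 < 2 < 3 < 4 < 5 < 6 < 7. The simplices of K, each written with vertices in increasing order, are:

  0-simplices (8): [0], [1], [2], [3], [4], [5], [6], [7]
  1-simplices (24): (24 of them)
  2-simplices (16): [0,1,3], [0,1,7], [0,2,4], [0,2,6], [0,3,6], [0,4,7], [1,2,6], [1,2,7], [1,3,4], [1,4,6], [2,3,4], [2,3,7], [3,5,6], [3,5,7], [4,5,6], [4,5,7]

giving chain groups C_0 ≅ Z^8, C_1 ≅ Z^24, C_2 ≅ Z^16.

∂_1: C_1 → C_0 sends each edge [p,q] (with p < q) to q − p.
As a 8×24 matrix over Z this has rank 7, with invariant factors (1,1,1,1,1,1,1).

Boundary ∂_2: C_2 → C_1 sends each 2-simplex [p,q,r] to [q,r] − [p,r] + [p,q]. For instance
  ∂[3,5,6] = [5,6] − [3,6] + [3,5],
  ∂[0,2,6] = [2,6] − [0,6] + [0,2].
The resulting 24×16 matrix has rank 15, and its Smith normal form has invariant factors (1,1,1,1,1,1,1,1,1,1,1,1,1,1,1).

From H_k ≅ ker(∂_k) / im(∂_{k+1}) we obtain:

  H_0: rank C_0 − rank ∂_1 = 8 − 7 = 1, and the invariant factors of ∂_1 are all 1, so H_0 = Z.
  H_1: rank ker ∂_1 − rank ∂_2 = (24 − 7) − 15 = 2, and the invariant factors of ∂_2 are all 1, so H_1 = Z^2.
  H_2: rank ker ∂_2 − rank ∂_3 = (16 − 15) − 0 = 1, and there is no ∂_3, so H_2 = Z.

H_0 = Z,  H_1 = Z^2,  H_2 = Z.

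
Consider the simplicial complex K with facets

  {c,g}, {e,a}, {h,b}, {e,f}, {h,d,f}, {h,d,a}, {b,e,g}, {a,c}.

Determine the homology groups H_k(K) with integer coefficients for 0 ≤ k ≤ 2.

H_0 ≅ Z,  H_1 ≅ Z^3,  H_2 = 0.

Take the total order a < b < c < d < e < f < g < h on the vertex set. Then K (dimension 2) consists of the simplices:

  0-simplices (8): a, b, c, d, e, f, g, h
  1-simplices (13): ac, ad, ae, ah, be, bg, bh, cg, df, dh, ef, eg, fh
  2-simplices (3): adh, beg, dfh

Hence C_0 ≅ Z^8, C_1 ≅ Z^13, C_2 ≅ Z^3.

∂_1: C_1 → C_0 maps an edge to its endpoints' difference, ∂[p,q] = q − p. For instance
  ∂fh = h − f.
The 8×13 boundary matrix has rank 7 and Smith normal form diag(1,1,1,1,1,1,1).

∂_2: C_2 → C_1 maps a triangle to the signed sum of its edges. For instance
  ∂adh = dh − ah + ad,
  ∂dfh = fh − dh + df.
The 13×3 boundary matrix has rank 3 and Smith normal form diag(1,1,1).

Now H_k = ker ∂_k / im ∂_{k+1}, so:

  H_0: rank C_0 − rank ∂_1 = 8 − 7 = 1, and the invariant factors of ∂_1 are all 1, so H_0 = Z.
  H_1: rank ker ∂_1 − rank ∂_2 = (13 − 7) − 3 = 3, and the invariant factors of ∂_2 are all 1, so H_1 = Z^3.
  H_2: rank ker ∂_2 − rank ∂_3 = (3 − 3) − 0 = 0, and there is no ∂_3, so H_2 = 0.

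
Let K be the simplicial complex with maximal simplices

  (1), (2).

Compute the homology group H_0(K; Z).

H_0 = Z^2.

K has 2 vertices.
rank ∂_0 = 0, rank ∂_1 = 0 ⇒ b_0 = 2 − 0 − 0 = 2. So H_0 = Z^2.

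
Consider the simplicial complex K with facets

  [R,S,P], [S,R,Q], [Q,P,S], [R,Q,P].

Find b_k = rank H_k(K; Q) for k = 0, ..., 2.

K has 4 vertices, 6 edges, 4 triangles.
rank ∂_0 = 0, rank ∂_1 = 3 ⇒ b_0 = 4 − 0 − 3 = 1; all invariant factors of ∂_1 are 1 so no torsion. So H_0 = Z.
rank ∂_1 = 3, rank ∂_2 = 3 ⇒ b_1 = 6 − 3 − 3 = 0; all invariant factors of ∂_2 are 1 so no torsion. So H_1 = 0.
rank ∂_2 = 3, rank ∂_3 = 0 ⇒ b_2 = 4 − 3 − 0 = 1. So H_2 = Z.

b_0 = 1, b_1 = 0, b_2 = 1.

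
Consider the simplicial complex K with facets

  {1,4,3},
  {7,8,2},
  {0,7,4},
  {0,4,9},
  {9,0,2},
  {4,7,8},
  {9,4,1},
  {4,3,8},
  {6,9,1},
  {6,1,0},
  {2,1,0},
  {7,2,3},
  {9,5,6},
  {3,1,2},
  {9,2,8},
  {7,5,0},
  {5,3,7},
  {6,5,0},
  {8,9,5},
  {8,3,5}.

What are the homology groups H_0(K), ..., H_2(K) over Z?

We work with the vertex ordering 0 < 1 < 2 < 3 < 4 < 5 < 6 < 7 < 8 < 9. The simplices of K, each written with vertices in increasing order, are:

  0-simplices (10): [0], [1], [2], [3], [4], [5], [6], [7], [8], [9]
  1-simplices (30): (30 of them)
  2-simplices (20): (20 of them)

Hence C_0 ≅ Z^10, C_1 ≅ Z^30, C_2 ≅ Z^20.

Boundary ∂_1: C_1 → C_0 sends each edge [p,q] (with p < q) to q − p.
As a 10×30 matrix over Z this has rank 9, with invariant factors (1,1,1,1,1,1,1,1,1).

The boundary map ∂_2: C_2 → C_1 maps a triangle to the signed sum of its edges. For instance
  ∂[4,7,8] = [7,8] − [4,8] + [4,7],
  ∂[0,1,2] = [1,2] − [0,2] + [0,1].
The 30×20 boundary matrix has rank 20 and Smith normal form diag(1,1,1,1,1,1,1,1,1,1,1,1,1,1,1,1,1,1,1,2).

Computing H_k = (kernel of ∂_k) / (image of ∂_{k+1}):

  H_0: rank C_0 − rank ∂_1 = 10 − 9 = 1, and the invariant factors of ∂_1 are all 1, so H_0 = Z.
  H_1: rank ker ∂_1 − rank ∂_2 = (30 − 9) − 20 = 1, and ∂_2 has invariant factor 2 > 1, so H_1 = Z ⊕ Z/2.
  H_2: rank ker ∂_2 − rank ∂_3 = (20 − 20) − 0 = 0, and there is no ∂_3, so H_2 = 0.

As a check, the Euler characteristic is 10 − 30 + 20 = 0, which agrees with 1 − 1 + 0 = 0.
(K is a triangulation of the Klein bottle.)

H_0 ≅ Z,  H_1 ≅ Z ⊕ Z/2,  H_2 = 0.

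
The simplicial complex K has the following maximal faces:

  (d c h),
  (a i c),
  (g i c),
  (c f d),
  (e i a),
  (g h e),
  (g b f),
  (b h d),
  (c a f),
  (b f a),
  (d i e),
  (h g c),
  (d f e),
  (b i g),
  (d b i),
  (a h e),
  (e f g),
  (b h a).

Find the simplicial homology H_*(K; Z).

Take the total order a < b < c < d < e < f < g < h < i on the vertex set. Then K (dimension 2) consists of the simplices:

  0-simplices (9): a, b, c, d, e, f, g, h, i
  1-simplices (27): ab, ac, ae, af, ah, ai, bd, bf, bg, bh, bi, cd, cf, cg, ch, ci, de, df, dh, di, ef, eg, eh, ei, fg, gh, gi
  2-simplices (18): abf, abh, acf, aci, aeh, aei, bdh, bdi, bfg, bgi, cdf, cdh, cgh, cgi, def, dei, efg, egh

giving chain groups C_0 ≅ Z^9, C_1 ≅ Z^27, C_2 ≅ Z^18.

∂_1: C_1 → C_0 is given by ∂[p,q] = [q] − [p]. For instance
  ∂ae = e − a.
The resulting 9×27 matrix has rank 8, and its Smith normal form has invariant factors (1,1,1,1,1,1,1,1).

Boundary ∂_2: C_2 → C_1 sends each 2-simplex [p,q,r] to [q,r] − [p,r] + [p,q]. For instance
  ∂efg = fg − eg + ef,
  ∂cgi = gi − ci + cg.
This gives a 27×18 integer matrix of rank 17; reducing to Smith normal form yields diagonal entries (1,1,1,1,1,1,1,1,1,1,1,1,1,1,1,1,1).

Reading off H_k = ker ∂_k / im ∂_{k+1}:

  H_0: rank C_0 − rank ∂_1 = 9 − 8 = 1, and the invariant factors of ∂_1 are all 1, so H_0 = Z.
  H_1: rank ker ∂_1 − rank ∂_2 = (27 − 8) − 17 = 2, and the invariant factors of ∂_2 are all 1, so H_1 = Z^2.
  H_2: rank ker ∂_2 − rank ∂_3 = (18 − 17) − 0 = 1, and there is no ∂_3, so H_2 = Z.

As a check, the Euler characteristic is 9 − 27 + 18 = 0, which agrees with 1 − 2 + 1 = 0.
(K is a triangulation of the torus T^2.)

H_0 = Z,  H_1 = Z^2,  H_2 = Z.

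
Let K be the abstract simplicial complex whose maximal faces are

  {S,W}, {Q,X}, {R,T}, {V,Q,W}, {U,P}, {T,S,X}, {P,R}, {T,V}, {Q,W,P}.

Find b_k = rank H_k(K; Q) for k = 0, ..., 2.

b_0 = 1, b_1 = 3, b_2 = 0.

K has 9 vertices, 14 edges, 3 triangles.
rank ∂_0 = 0, rank ∂_1 = 8 ⇒ b_0 = 9 − 0 − 8 = 1; all invariant factors of ∂_1 are 1 so no torsion. So H_0 ≅ Z.
rank ∂_1 = 8, rank ∂_2 = 3 ⇒ b_1 = 14 − 8 − 3 = 3; all invariant factors of ∂_2 are 1 so no torsion. So H_1 ≅ Z^3.
rank ∂_2 = 3, rank ∂_3 = 0 ⇒ b_2 = 3 − 3 − 0 = 0. So H_2 ≅ 0.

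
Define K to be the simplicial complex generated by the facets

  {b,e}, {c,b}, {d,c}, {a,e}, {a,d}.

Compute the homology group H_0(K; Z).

Fix the vertex order a < b < c < d < e and write every simplex with vertices in increasing order. Then dim K = 1 and the simplices of K are:

  0-simplices (5): a, b, c, d, e
  1-simplices (5): ad, ae, bc, be, cd

so the chain groups are C_0 ≅ Z^5, C_1 ≅ Z^5.

The boundary map ∂_1: C_1 → C_0 sends each edge [p,q] (with p < q) to q − p. For instance
  ∂ae = e − a.
As a 5×5 matrix over Z this has rank 4, with invariant factors (1,1,1,1).

Reading off H_k = ker ∂_k / im ∂_{k+1}:

  H_0: rank C_0 − rank ∂_1 = 5 − 4 = 1, and the invariant factors of ∂_1 are all 1, so H_0 ≅ Z.

H_0 ≅ Z.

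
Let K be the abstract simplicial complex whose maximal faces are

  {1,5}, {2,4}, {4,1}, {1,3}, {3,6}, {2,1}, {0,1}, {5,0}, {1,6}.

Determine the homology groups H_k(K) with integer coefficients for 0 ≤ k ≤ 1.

H_0 = Z,  H_1 = Z^3.

We work with the vertex ordering 0 < 1 < 2 < 3 < 4 < 5 < 6. The simplices of K, each written with vertices in increasing order, are:

  0-simplices (7): [0], [1], [2], [3], [4], [5], [6]
  1-simplices (9): [0,1], [0,5], [1,2], [1,3], [1,4], [1,5], [1,6], [2,4], [3,6]

Hence C_0 ≅ Z^7, C_1 ≅ Z^9.

∂_1: C_1 → C_0 maps an edge to its endpoints' difference, ∂[p,q] = q − p.
The resulting 7×9 matrix has rank 6, and its Smith normal form has invariant factors (1,1,1,1,1,1).

Computing H_k = (kernel of ∂_k) / (image of ∂_{k+1}):

  H_0: rank C_0 − rank ∂_1 = 7 − 6 = 1, and the invariant factors of ∂_1 are all 1, so H_0 ≅ Z.
  H_1: rank ker ∂_1 − rank ∂_2 = (9 − 6) − 0 = 3, and there is no ∂_2, so H_1 ≅ Z^3.

(K is a triangulation of a wedge of 3 circles.)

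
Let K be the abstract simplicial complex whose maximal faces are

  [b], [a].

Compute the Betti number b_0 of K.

b_0 = 2.

K has 2 vertices.
rank ∂_0 = 0, rank ∂_1 = 0 ⇒ b_0 = 2 − 0 − 0 = 2. So H_0 ≅ Z^2.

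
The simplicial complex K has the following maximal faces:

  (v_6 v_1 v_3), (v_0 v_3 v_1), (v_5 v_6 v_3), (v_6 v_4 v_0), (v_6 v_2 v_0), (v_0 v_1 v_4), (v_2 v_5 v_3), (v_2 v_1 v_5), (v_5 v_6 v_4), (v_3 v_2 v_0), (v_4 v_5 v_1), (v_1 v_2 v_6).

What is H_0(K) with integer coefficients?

Fix the vertex order v_0 < v_1 < v_2 < v_3 < v_4 < v_5 < v_6 and write every simplex with vertices in increasing order. Then dim K = 2 and the simplices of K are:

  0-simplices (7): [v_0], [v_1], [v_2], [v_3], [v_4], [v_5], [v_6]
  1-simplices (18): (18 of them)
  2-simplices (12): (12 of them)

so the chain groups are C_0 ≅ Z^7, C_1 ≅ Z^18, C_2 ≅ Z^12.

∂_1: C_1 → C_0 sends each edge [p,q] (with p < q) to q − p.
The 7×18 boundary matrix has rank 6 and Smith normal form diag(1,1,1,1,1,1).

The boundary map ∂_2: C_2 → C_1 acts by ∂[p,q,r] = [q,r] − [p,r] + [p,q]. For instance
  ∂[v_0,v_2,v_6] = [v_2,v_6] − [v_0,v_6] + [v_0,v_2],
  ∂[v_0,v_1,v_4] = [v_1,v_4] − [v_0,v_4] + [v_0,v_1].
This gives a 18×12 integer matrix of rank 12; reducing to Smith normal form yields diagonal entries (1,1,1,1,1,1,1,1,1,1,1,2).

Now H_k = ker ∂_k / im ∂_{k+1}, so:

  H_0: rank C_0 − rank ∂_1 = 7 − 6 = 1, and the invariant factors of ∂_1 are all 1, so H_0 = Z.

(K is a triangulation of the real projective plane RP^2.)

H_0 = Z.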